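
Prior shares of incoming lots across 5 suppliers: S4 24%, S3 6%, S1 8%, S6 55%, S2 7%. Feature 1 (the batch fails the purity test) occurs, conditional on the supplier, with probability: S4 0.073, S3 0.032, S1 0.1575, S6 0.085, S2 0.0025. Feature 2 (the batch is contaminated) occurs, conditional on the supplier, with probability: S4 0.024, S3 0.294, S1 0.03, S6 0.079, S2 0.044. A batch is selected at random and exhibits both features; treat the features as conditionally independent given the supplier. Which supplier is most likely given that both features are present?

Compute prior × likelihood for every hypothesis:
  S4: 0.24 × 0.073 × 0.024 = 0.00042048
  S3: 0.06 × 0.032 × 0.294 = 0.00056448
  S1: 0.08 × 0.1575 × 0.03 = 0.000378
  S6: 0.55 × 0.085 × 0.079 = 0.00369325
  S2: 0.07 × 0.0025 × 0.044 = 0.0000077
Total = 0.00506391.
Largest term belongs to S6, so S6 is most probable.

S6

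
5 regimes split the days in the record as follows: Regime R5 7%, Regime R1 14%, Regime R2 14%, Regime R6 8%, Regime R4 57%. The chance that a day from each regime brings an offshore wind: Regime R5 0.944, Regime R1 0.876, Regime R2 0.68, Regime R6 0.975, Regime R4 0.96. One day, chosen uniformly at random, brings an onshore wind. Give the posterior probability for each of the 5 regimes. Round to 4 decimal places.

Regime R5 0.0431, Regime R1 0.1910, Regime R2 0.4930, Regime R6 0.0220, Regime R4 0.2509

Taking complements, P(onshore | each) = Regime R5 0.056, Regime R1 0.124, Regime R2 0.32, Regime R6 0.025, Regime R4 0.04.
Unnormalized posteriors (prior × likelihood):
  Regime R5: 0.07 × 0.056 = 0.00392
  Regime R1: 0.14 × 0.124 = 0.01736
  Regime R2: 0.14 × 0.32 = 0.0448
  Regime R6: 0.08 × 0.025 = 0.002
  Regime R4: 0.57 × 0.04 = 0.0228
Total = 0.09088.
P(Regime R5 | onshore) = 0.00392/0.09088 ≈ 0.0431
P(Regime R1 | onshore) = 0.01736/0.09088 ≈ 0.1910
P(Regime R2 | onshore) = 0.0448/0.09088 ≈ 0.4930
P(Regime R6 | onshore) = 0.002/0.09088 ≈ 0.0220
P(Regime R4 | onshore) = 0.0228/0.09088 ≈ 0.2509
(Check: 0.0431+0.1910+0.4930+0.0220+0.2509 = 1.0000.)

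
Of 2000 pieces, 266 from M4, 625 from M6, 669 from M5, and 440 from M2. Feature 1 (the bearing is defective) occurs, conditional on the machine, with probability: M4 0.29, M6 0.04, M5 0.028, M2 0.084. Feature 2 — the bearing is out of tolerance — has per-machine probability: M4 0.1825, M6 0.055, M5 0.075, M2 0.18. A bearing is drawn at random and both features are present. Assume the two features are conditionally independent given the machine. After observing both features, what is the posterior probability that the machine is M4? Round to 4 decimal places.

Prior × likelihood for each hypothesis:
  M4: 0.133 × 0.29 × 0.1825 = 0.007039025
  M6: 0.3125 × 0.04 × 0.055 = 0.0006875
  M5: 0.3345 × 0.028 × 0.075 = 0.00070245
  M2: 0.22 × 0.084 × 0.18 = 0.0033264
Sum = 0.011755375.
P(M4 | evidence) = 0.007039025 / 0.011755375 ≈ 0.5988.

0.5988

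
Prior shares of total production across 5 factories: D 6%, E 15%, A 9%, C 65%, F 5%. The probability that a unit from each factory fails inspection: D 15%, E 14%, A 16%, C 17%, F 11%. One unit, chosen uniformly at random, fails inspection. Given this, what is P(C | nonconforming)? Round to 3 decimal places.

0.689

By Bayes' rule, posterior ∝ prior × likelihood:
  D: 0.06 × 0.15 = 0.009
  E: 0.15 × 0.14 = 0.021
  A: 0.09 × 0.16 = 0.0144
  C: 0.65 × 0.17 = 0.1105
  F: 0.05 × 0.11 = 0.0055
Total = 0.1604.
P(C | evidence) = 0.1105 / 0.1604 ≈ 0.689.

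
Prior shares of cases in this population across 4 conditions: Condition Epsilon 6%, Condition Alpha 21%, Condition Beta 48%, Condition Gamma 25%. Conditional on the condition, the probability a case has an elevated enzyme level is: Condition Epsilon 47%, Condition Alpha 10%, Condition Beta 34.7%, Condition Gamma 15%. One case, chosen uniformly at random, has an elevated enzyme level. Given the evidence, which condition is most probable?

Condition Beta

By Bayes' rule, posterior ∝ prior × likelihood:
  Condition Epsilon: 0.06 × 0.47 = 0.0282
  Condition Alpha: 0.21 × 0.1 = 0.021
  Condition Beta: 0.48 × 0.347 = 0.16656
  Condition Gamma: 0.25 × 0.15 = 0.0375
Normalizing constant = 0.25326.
Largest term belongs to Condition Beta, so Condition Beta is most probable.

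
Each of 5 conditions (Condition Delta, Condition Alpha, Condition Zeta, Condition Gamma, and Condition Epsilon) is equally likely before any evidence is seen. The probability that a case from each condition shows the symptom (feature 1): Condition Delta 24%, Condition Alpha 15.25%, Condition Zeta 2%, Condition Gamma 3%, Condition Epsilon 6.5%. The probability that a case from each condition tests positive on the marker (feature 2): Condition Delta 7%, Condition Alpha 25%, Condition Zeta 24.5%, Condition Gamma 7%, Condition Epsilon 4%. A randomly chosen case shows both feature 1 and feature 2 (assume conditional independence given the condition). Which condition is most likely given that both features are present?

Since the prior is uniform, the posterior is proportional to the likelihood:
  Condition Delta: 0.24 × 0.07 = 0.0168
  Condition Alpha: 0.1525 × 0.25 = 0.038125
  Condition Zeta: 0.02 × 0.245 = 0.0049
  Condition Gamma: 0.03 × 0.07 = 0.0021
  Condition Epsilon: 0.065 × 0.04 = 0.0026
Total = 0.064525.
Largest term belongs to Condition Alpha, so Condition Alpha is most probable.

Condition Alpha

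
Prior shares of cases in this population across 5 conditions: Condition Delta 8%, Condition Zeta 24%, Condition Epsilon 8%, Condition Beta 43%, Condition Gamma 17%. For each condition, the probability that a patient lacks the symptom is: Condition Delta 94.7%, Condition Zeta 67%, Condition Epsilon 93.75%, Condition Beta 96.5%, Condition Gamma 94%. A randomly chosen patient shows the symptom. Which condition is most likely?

Condition Zeta

Taking complements, P(symptomatic | each) = Condition Delta 0.053, Condition Zeta 0.33, Condition Epsilon 0.0625, Condition Beta 0.035, Condition Gamma 0.06.
Unnormalized posteriors (prior × likelihood):
  Condition Delta: 0.08 × 0.053 = 0.00424
  Condition Zeta: 0.24 × 0.33 = 0.0792
  Condition Epsilon: 0.08 × 0.0625 = 0.005
  Condition Beta: 0.43 × 0.035 = 0.01505
  Condition Gamma: 0.17 × 0.06 = 0.0102
Total = 0.11369.
Largest term belongs to Condition Zeta, so Condition Zeta is most probable.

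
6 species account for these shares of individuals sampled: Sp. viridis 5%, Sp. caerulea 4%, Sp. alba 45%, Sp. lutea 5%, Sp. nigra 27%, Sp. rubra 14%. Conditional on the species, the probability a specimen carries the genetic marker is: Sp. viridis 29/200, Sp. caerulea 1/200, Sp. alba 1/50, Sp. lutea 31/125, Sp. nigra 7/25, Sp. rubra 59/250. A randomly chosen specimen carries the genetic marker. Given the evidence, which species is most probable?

Compute prior × likelihood for every hypothesis:
  Sp. viridis: 0.05 × 0.145 = 0.00725
  Sp. caerulea: 0.04 × 0.005 = 0.0002
  Sp. alba: 0.45 × 0.02 = 0.009
  Sp. lutea: 0.05 × 0.248 = 0.0124
  Sp. nigra: 0.27 × 0.28 = 0.0756
  Sp. rubra: 0.14 × 0.236 = 0.03304
Total = 0.13749.
Largest term belongs to Sp. nigra, so Sp. nigra is most probable.

Sp. nigra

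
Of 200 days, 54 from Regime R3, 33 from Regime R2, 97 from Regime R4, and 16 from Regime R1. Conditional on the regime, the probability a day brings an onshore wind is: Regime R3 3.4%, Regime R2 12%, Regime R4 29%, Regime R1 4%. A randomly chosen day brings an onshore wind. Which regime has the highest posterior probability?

Compute prior × likelihood for every hypothesis:
  Regime R3: 0.27 × 0.034 = 0.00918
  Regime R2: 0.165 × 0.12 = 0.0198
  Regime R4: 0.485 × 0.29 = 0.14065
  Regime R1: 0.08 × 0.04 = 0.0032
Sum = 0.17283.
Largest term belongs to Regime R4, so Regime R4 is most probable.

Regime R4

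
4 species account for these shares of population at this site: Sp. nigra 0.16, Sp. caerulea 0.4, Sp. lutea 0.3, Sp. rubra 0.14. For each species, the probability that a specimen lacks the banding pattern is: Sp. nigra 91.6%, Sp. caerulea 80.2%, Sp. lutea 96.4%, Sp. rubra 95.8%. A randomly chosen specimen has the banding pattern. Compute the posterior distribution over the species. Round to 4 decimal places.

Taking complements, P(banded | each) = Sp. nigra 0.084, Sp. caerulea 0.198, Sp. lutea 0.036, Sp. rubra 0.042.
Unnormalized posteriors (prior × likelihood):
  Sp. nigra: 0.16 × 0.084 = 0.01344
  Sp. caerulea: 0.4 × 0.198 = 0.0792
  Sp. lutea: 0.3 × 0.036 = 0.0108
  Sp. rubra: 0.14 × 0.042 = 0.00588
Sum = 0.10932.
P(Sp. nigra | banded) = 0.01344/0.10932 ≈ 0.1229
P(Sp. caerulea | banded) = 0.0792/0.10932 ≈ 0.7245
P(Sp. lutea | banded) = 0.0108/0.10932 ≈ 0.0988
P(Sp. rubra | banded) = 0.00588/0.10932 ≈ 0.0538

Sp. nigra 0.1229, Sp. caerulea 0.7245, Sp. lutea 0.0988, Sp. rubra 0.0538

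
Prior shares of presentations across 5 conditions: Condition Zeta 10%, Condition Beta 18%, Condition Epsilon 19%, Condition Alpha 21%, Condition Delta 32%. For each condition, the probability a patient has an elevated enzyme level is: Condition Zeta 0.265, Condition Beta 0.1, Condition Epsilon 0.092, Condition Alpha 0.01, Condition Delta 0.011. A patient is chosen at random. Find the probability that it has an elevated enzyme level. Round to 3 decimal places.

Unnormalized posteriors (prior × likelihood):
  Condition Zeta: 0.1 × 0.265 = 0.0265
  Condition Beta: 0.18 × 0.1 = 0.018
  Condition Epsilon: 0.19 × 0.092 = 0.01748
  Condition Alpha: 0.21 × 0.01 = 0.0021
  Condition Delta: 0.32 × 0.011 = 0.00352
P(elevated) = 0.0265 + 0.018 + 0.01748 + 0.0021 + 0.00352 = 0.0676 → 0.068.

0.068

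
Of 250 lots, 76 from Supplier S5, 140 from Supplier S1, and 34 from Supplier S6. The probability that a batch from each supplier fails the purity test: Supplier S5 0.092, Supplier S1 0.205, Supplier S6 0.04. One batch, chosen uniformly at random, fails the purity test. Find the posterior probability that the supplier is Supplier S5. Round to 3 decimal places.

By Bayes' rule, posterior ∝ prior × likelihood:
  Supplier S5: 0.304 × 0.092 = 0.027968
  Supplier S1: 0.56 × 0.205 = 0.1148
  Supplier S6: 0.136 × 0.04 = 0.00544
Total = 0.148208.
P(Supplier S5 | evidence) = 0.027968 / 0.148208 ≈ 0.189.

0.189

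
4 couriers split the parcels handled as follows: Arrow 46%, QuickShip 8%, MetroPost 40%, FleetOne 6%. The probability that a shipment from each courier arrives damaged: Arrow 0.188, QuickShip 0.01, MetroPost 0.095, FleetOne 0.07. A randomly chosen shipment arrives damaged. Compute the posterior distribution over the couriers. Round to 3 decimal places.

Arrow 0.668, QuickShip 0.006, MetroPost 0.293, FleetOne 0.032

Unnormalized posteriors (prior × likelihood):
  Arrow: 0.46 × 0.188 = 0.08648
  QuickShip: 0.08 × 0.01 = 0.0008
  MetroPost: 0.4 × 0.095 = 0.038
  FleetOne: 0.06 × 0.07 = 0.0042
Normalizing constant = 0.12948.
P(Arrow | damaged) = 0.08648/0.12948 ≈ 0.668
P(QuickShip | damaged) = 0.0008/0.12948 ≈ 0.006
P(MetroPost | damaged) = 0.038/0.12948 ≈ 0.293
P(FleetOne | damaged) = 0.0042/0.12948 ≈ 0.032
(Check: 0.668+0.006+0.293+0.032 = 0.999.)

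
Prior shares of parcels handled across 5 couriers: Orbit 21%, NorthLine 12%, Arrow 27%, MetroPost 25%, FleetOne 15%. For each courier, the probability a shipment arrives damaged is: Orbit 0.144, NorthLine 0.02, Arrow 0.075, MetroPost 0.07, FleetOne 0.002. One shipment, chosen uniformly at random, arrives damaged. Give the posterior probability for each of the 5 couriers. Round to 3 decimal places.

Orbit 0.428, NorthLine 0.034, Arrow 0.286, MetroPost 0.248, FleetOne 0.004

Unnormalized posteriors (prior × likelihood):
  Orbit: 0.21 × 0.144 = 0.03024
  NorthLine: 0.12 × 0.02 = 0.0024
  Arrow: 0.27 × 0.075 = 0.02025
  MetroPost: 0.25 × 0.07 = 0.0175
  FleetOne: 0.15 × 0.002 = 0.0003
Total = 0.07069.
P(Orbit | damaged) = 0.03024/0.07069 ≈ 0.428
P(NorthLine | damaged) = 0.0024/0.07069 ≈ 0.034
P(Arrow | damaged) = 0.02025/0.07069 ≈ 0.286
P(MetroPost | damaged) = 0.0175/0.07069 ≈ 0.248
P(FleetOne | damaged) = 0.0003/0.07069 ≈ 0.004
(Check: 0.428+0.034+0.286+0.248+0.004 = 1.000.)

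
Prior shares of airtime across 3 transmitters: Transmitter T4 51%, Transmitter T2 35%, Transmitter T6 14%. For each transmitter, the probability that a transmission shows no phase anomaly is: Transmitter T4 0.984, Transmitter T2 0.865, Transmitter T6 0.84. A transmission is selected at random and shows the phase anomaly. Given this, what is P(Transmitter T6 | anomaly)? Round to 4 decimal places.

Taking complements, P(anomaly | each) = Transmitter T4 0.016, Transmitter T2 0.135, Transmitter T6 0.16.
By Bayes' rule, posterior ∝ prior × likelihood:
  Transmitter T4: 0.51 × 0.016 = 0.00816
  Transmitter T2: 0.35 × 0.135 = 0.04725
  Transmitter T6: 0.14 × 0.16 = 0.0224
Normalizing constant = 0.07781.
P(Transmitter T6 | evidence) = 0.0224 / 0.07781 ≈ 0.2879.

0.2879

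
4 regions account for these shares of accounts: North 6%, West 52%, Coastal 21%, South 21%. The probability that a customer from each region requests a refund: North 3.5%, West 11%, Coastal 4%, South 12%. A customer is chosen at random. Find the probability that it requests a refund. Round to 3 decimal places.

Unnormalized posteriors (prior × likelihood):
  North: 0.06 × 0.035 = 0.0021
  West: 0.52 × 0.11 = 0.0572
  Coastal: 0.21 × 0.04 = 0.0084
  South: 0.21 × 0.12 = 0.0252
P(refund) = 0.0021 + 0.0572 + 0.0084 + 0.0252 = 0.0929 → 0.093.

0.093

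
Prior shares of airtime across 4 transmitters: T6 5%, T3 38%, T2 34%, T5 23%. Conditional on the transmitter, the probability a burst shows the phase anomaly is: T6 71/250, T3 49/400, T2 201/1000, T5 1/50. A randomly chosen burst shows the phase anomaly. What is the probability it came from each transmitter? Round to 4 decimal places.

T6 0.1062, T3 0.3482, T2 0.5112, T5 0.0344

Compute prior × likelihood for every hypothesis:
  T6: 0.05 × 0.284 = 0.0142
  T3: 0.38 × 0.1225 = 0.04655
  T2: 0.34 × 0.201 = 0.06834
  T5: 0.23 × 0.02 = 0.0046
Normalizing constant = 0.13369.
P(T6 | anomaly) = 0.0142/0.13369 ≈ 0.1062
P(T3 | anomaly) = 0.04655/0.13369 ≈ 0.3482
P(T2 | anomaly) = 0.06834/0.13369 ≈ 0.5112
P(T5 | anomaly) = 0.0046/0.13369 ≈ 0.0344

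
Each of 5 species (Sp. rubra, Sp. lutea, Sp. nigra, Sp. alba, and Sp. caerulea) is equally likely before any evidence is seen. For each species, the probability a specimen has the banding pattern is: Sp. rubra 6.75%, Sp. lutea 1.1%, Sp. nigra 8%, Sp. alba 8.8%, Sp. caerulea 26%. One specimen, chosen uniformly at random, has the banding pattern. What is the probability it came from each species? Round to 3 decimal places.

Since the prior is uniform, the posterior is proportional to the likelihood:
  Sp. rubra: 0.0675
  Sp. lutea: 0.011
  Sp. nigra: 0.08
  Sp. alba: 0.088
  Sp. caerulea: 0.26
Total = 0.5065.
P(Sp. rubra | banded) = 0.0675/0.5065 ≈ 0.133
P(Sp. lutea | banded) = 0.011/0.5065 ≈ 0.022
P(Sp. nigra | banded) = 0.08/0.5065 ≈ 0.158
P(Sp. alba | banded) = 0.088/0.5065 ≈ 0.174
P(Sp. caerulea | banded) = 0.26/0.5065 ≈ 0.513

Sp. rubra 0.133, Sp. lutea 0.022, Sp. nigra 0.158, Sp. alba 0.174, Sp. caerulea 0.513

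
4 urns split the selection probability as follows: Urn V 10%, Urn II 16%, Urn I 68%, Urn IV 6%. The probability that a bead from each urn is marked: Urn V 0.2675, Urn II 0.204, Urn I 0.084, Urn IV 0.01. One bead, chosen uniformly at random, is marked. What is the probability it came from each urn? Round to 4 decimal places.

Urn V 0.2284, Urn II 0.2787, Urn I 0.4877, Urn IV 0.0051

Unnormalized posteriors (prior × likelihood):
  Urn V: 0.1 × 0.2675 = 0.02675
  Urn II: 0.16 × 0.204 = 0.03264
  Urn I: 0.68 × 0.084 = 0.05712
  Urn IV: 0.06 × 0.01 = 0.0006
Total = 0.11711.
P(Urn V | marked) = 0.02675/0.11711 ≈ 0.2284
P(Urn II | marked) = 0.03264/0.11711 ≈ 0.2787
P(Urn I | marked) = 0.05712/0.11711 ≈ 0.4877
P(Urn IV | marked) = 0.0006/0.11711 ≈ 0.0051
(Check: 0.2284+0.2787+0.4877+0.0051 = 0.9999.)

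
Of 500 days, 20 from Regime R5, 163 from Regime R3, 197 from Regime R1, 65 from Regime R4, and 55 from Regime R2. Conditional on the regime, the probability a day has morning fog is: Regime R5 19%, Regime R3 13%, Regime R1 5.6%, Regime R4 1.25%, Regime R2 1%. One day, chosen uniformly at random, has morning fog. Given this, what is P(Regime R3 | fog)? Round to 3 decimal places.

Prior × likelihood for each hypothesis:
  Regime R5: 0.04 × 0.19 = 0.0076
  Regime R3: 0.326 × 0.13 = 0.04238
  Regime R1: 0.394 × 0.056 = 0.022064
  Regime R4: 0.13 × 0.0125 = 0.001625
  Regime R2: 0.11 × 0.01 = 0.0011
Sum = 0.074769.
P(Regime R3 | evidence) = 0.04238 / 0.074769 ≈ 0.567.

0.567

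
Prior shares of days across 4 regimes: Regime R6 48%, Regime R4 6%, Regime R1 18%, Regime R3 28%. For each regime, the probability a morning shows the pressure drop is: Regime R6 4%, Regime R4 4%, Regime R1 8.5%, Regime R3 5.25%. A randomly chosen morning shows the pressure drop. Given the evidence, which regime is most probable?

Unnormalized posteriors (prior × likelihood):
  Regime R6: 0.48 × 0.04 = 0.0192
  Regime R4: 0.06 × 0.04 = 0.0024
  Regime R1: 0.18 × 0.085 = 0.0153
  Regime R3: 0.28 × 0.0525 = 0.0147
Sum = 0.0516.
Largest term belongs to Regime R6, so Regime R6 is most probable.

Regime R6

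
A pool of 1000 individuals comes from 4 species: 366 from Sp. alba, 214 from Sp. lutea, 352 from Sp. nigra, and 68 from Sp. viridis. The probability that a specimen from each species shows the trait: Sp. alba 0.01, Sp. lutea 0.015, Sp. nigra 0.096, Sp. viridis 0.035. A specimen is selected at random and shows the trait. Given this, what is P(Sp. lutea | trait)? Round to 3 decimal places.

Prior × likelihood for each hypothesis:
  Sp. alba: 0.366 × 0.01 = 0.00366
  Sp. lutea: 0.214 × 0.015 = 0.00321
  Sp. nigra: 0.352 × 0.096 = 0.033792
  Sp. viridis: 0.068 × 0.035 = 0.00238
Sum = 0.043042.
P(Sp. lutea | evidence) = 0.00321 / 0.043042 ≈ 0.075.

0.075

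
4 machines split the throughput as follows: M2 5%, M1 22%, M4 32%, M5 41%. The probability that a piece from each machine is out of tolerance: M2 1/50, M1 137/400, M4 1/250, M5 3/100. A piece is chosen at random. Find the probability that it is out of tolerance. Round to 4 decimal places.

0.0899

Prior × likelihood for each hypothesis:
  M2: 0.05 × 0.02 = 0.001
  M1: 0.22 × 0.3425 = 0.07535
  M4: 0.32 × 0.004 = 0.00128
  M5: 0.41 × 0.03 = 0.0123
P(oversize) = 0.001 + 0.07535 + 0.00128 + 0.0123 = 0.08993 → 0.0899.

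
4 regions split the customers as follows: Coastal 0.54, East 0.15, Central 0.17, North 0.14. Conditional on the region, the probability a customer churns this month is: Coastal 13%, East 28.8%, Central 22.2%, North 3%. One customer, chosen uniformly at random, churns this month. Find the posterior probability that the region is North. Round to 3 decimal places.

0.027

Compute prior × likelihood for every hypothesis:
  Coastal: 0.54 × 0.13 = 0.0702
  East: 0.15 × 0.288 = 0.0432
  Central: 0.17 × 0.222 = 0.03774
  North: 0.14 × 0.03 = 0.0042
Normalizing constant = 0.15534.
P(North | evidence) = 0.0042 / 0.15534 ≈ 0.027.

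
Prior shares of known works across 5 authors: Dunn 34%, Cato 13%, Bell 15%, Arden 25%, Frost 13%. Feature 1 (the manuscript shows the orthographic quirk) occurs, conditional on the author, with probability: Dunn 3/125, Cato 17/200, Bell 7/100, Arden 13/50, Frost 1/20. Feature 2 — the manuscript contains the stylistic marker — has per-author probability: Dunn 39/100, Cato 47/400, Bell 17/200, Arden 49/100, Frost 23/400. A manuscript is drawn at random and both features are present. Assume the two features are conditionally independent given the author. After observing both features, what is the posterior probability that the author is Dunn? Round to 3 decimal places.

Compute prior × likelihood for every hypothesis:
  Dunn: 0.34 × 0.024 × 0.39 = 0.0031824
  Cato: 0.13 × 0.085 × 0.1175 = 0.001298375
  Bell: 0.15 × 0.07 × 0.085 = 0.0008925
  Arden: 0.25 × 0.26 × 0.49 = 0.03185
  Frost: 0.13 × 0.05 × 0.0575 = 0.00037375
Normalizing constant = 0.037597025.
P(Dunn | evidence) = 0.0031824 / 0.037597025 ≈ 0.085.

0.085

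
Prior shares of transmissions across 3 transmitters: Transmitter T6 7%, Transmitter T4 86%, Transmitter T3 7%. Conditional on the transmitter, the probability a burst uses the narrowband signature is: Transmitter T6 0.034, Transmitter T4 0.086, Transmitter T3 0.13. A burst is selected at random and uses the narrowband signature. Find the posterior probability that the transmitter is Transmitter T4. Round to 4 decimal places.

0.8656

By Bayes' rule, posterior ∝ prior × likelihood:
  Transmitter T6: 0.07 × 0.034 = 0.00238
  Transmitter T4: 0.86 × 0.086 = 0.07396
  Transmitter T3: 0.07 × 0.13 = 0.0091
Normalizing constant = 0.08544.
P(Transmitter T4 | evidence) = 0.07396 / 0.08544 ≈ 0.8656.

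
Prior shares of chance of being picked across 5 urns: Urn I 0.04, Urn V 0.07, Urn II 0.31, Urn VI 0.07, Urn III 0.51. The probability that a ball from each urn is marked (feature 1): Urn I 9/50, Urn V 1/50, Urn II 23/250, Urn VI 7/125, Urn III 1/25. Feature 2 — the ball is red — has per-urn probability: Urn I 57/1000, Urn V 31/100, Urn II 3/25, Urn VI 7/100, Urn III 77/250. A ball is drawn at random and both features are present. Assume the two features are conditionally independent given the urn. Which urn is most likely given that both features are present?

Unnormalized posteriors (prior × likelihood):
  Urn I: 0.04 × 0.18 × 0.057 = 0.0004104
  Urn V: 0.07 × 0.02 × 0.31 = 0.000434
  Urn II: 0.31 × 0.092 × 0.12 = 0.0034224
  Urn VI: 0.07 × 0.056 × 0.07 = 0.0002744
  Urn III: 0.51 × 0.04 × 0.308 = 0.0062832
Total = 0.0108244.
Largest term belongs to Urn III, so Urn III is most probable.

Urn III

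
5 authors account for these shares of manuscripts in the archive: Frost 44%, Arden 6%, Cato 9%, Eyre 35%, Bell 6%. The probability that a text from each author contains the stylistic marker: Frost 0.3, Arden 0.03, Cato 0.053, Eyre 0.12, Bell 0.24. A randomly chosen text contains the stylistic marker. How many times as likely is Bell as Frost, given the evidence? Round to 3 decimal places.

By Bayes' rule, posterior ∝ prior × likelihood:
  Frost: 0.44 × 0.3 = 0.132
  Arden: 0.06 × 0.03 = 0.0018
  Cato: 0.09 × 0.053 = 0.00477
  Eyre: 0.35 × 0.12 = 0.042
  Bell: 0.06 × 0.24 = 0.0144
Total = 0.19497.
The ratio is 0.0144 / 0.132 (the normalizer cancels) = 0.109.

0.109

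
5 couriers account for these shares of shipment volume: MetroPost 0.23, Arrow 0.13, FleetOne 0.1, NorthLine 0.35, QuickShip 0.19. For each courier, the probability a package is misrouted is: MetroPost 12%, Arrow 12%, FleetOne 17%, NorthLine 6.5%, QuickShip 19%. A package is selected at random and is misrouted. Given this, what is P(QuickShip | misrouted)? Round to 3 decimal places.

Unnormalized posteriors (prior × likelihood):
  MetroPost: 0.23 × 0.12 = 0.0276
  Arrow: 0.13 × 0.12 = 0.0156
  FleetOne: 0.1 × 0.17 = 0.017
  NorthLine: 0.35 × 0.065 = 0.02275
  QuickShip: 0.19 × 0.19 = 0.0361
Sum = 0.11905.
P(QuickShip | evidence) = 0.0361 / 0.11905 ≈ 0.303.

0.303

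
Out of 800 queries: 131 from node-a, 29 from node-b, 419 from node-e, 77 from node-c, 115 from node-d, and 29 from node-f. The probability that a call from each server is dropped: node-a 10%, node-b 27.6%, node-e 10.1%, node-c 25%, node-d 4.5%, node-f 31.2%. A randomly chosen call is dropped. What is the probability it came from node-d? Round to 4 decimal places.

Compute prior × likelihood for every hypothesis:
  node-a: 0.16375 × 0.1 = 0.016375
  node-b: 0.03625 × 0.276 = 0.010005
  node-e: 0.52375 × 0.101 = 0.05289875
  node-c: 0.09625 × 0.25 = 0.0240625
  node-d: 0.14375 × 0.045 = 0.00646875
  node-f: 0.03625 × 0.312 = 0.01131
Normalizing constant = 0.12112.
P(node-d | evidence) = 0.00646875 / 0.12112 ≈ 0.0534.

0.0534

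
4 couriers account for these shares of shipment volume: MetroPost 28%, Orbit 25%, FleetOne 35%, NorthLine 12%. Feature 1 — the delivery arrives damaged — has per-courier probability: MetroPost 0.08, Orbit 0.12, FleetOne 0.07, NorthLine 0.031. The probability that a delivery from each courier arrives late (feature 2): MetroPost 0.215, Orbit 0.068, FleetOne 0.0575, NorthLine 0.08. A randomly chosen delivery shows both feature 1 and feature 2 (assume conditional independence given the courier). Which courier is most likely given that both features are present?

By Bayes' rule, posterior ∝ prior × likelihood:
  MetroPost: 0.28 × 0.08 × 0.215 = 0.004816
  Orbit: 0.25 × 0.12 × 0.068 = 0.00204
  FleetOne: 0.35 × 0.07 × 0.0575 = 0.00140875
  NorthLine: 0.12 × 0.031 × 0.08 = 0.0002976
Normalizing constant = 0.00856235.
Largest term belongs to MetroPost, so MetroPost is most probable.

MetroPost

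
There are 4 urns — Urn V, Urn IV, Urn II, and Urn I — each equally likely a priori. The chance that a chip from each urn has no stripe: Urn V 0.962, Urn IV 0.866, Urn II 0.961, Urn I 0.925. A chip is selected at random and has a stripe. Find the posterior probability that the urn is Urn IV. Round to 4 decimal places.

Taking complements, P(striped | each) = Urn V 0.038, Urn IV 0.134, Urn II 0.039, Urn I 0.075.
With a uniform prior (1/4 each), posterior ∝ likelihood:
  Urn V: 0.038
  Urn IV: 0.134
  Urn II: 0.039
  Urn I: 0.075
Sum = 0.286.
P(Urn IV | evidence) = 0.134 / 0.286 ≈ 0.4685.

0.4685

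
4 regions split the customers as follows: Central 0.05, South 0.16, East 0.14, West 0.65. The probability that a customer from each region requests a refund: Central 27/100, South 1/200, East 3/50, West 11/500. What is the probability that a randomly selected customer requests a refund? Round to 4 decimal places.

0.0370

By Bayes' rule, posterior ∝ prior × likelihood:
  Central: 0.05 × 0.27 = 0.0135
  South: 0.16 × 0.005 = 0.0008
  East: 0.14 × 0.06 = 0.0084
  West: 0.65 × 0.022 = 0.0143
P(refund) = 0.0135 + 0.0008 + 0.0084 + 0.0143 = 0.037 → 0.0370.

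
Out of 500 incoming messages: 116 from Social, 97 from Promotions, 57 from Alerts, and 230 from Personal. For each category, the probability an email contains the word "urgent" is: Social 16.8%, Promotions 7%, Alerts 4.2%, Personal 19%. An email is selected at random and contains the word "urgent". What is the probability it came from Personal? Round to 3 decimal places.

0.604

Unnormalized posteriors (prior × likelihood):
  Social: 0.232 × 0.168 = 0.038976
  Promotions: 0.194 × 0.07 = 0.01358
  Alerts: 0.114 × 0.042 = 0.004788
  Personal: 0.46 × 0.19 = 0.0874
Normalizing constant = 0.144744.
P(Personal | evidence) = 0.0874 / 0.144744 ≈ 0.604.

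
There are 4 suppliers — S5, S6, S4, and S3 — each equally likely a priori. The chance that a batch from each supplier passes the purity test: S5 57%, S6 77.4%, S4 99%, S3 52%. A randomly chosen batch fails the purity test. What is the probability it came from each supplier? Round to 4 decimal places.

S5 0.3752, S6 0.1972, S4 0.0087, S3 0.4188

Taking complements, P(off-spec | each) = S5 0.43, S6 0.226, S4 0.01, S3 0.48.
Since the prior is uniform, the posterior is proportional to the likelihood:
  S5: 0.43
  S6: 0.226
  S4: 0.01
  S3: 0.48
Normalizing constant = 1.146.
P(S5 | off-spec) = 0.43/1.146 ≈ 0.3752
P(S6 | off-spec) = 0.226/1.146 ≈ 0.1972
P(S4 | off-spec) = 0.01/1.146 ≈ 0.0087
P(S3 | off-spec) = 0.48/1.146 ≈ 0.4188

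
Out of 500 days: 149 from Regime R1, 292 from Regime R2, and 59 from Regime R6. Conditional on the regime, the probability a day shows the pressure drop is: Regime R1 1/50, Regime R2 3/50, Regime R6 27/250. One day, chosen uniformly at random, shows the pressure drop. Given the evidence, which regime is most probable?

Regime R2

Prior × likelihood for each hypothesis:
  Regime R1: 0.298 × 0.02 = 0.00596
  Regime R2: 0.584 × 0.06 = 0.03504
  Regime R6: 0.118 × 0.108 = 0.012744
Normalizing constant = 0.053744.
Largest term belongs to Regime R2, so Regime R2 is most probable.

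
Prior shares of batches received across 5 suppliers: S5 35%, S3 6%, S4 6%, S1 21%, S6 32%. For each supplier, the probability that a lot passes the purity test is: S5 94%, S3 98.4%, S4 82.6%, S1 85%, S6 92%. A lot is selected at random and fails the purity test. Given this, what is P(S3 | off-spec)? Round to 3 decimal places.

Taking complements, P(off-spec | each) = S5 0.06, S3 0.016, S4 0.174, S1 0.15, S6 0.08.
Compute prior × likelihood for every hypothesis:
  S5: 0.35 × 0.06 = 0.021
  S3: 0.06 × 0.016 = 0.00096
  S4: 0.06 × 0.174 = 0.01044
  S1: 0.21 × 0.15 = 0.0315
  S6: 0.32 × 0.08 = 0.0256
Sum = 0.0895.
P(S3 | evidence) = 0.00096 / 0.0895 ≈ 0.011.

0.011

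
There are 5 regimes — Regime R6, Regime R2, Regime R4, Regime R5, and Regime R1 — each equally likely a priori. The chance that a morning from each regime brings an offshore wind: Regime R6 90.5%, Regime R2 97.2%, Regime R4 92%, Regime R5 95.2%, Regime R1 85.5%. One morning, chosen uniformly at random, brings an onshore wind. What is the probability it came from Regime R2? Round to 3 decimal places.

Taking complements, P(onshore | each) = Regime R6 0.095, Regime R2 0.028, Regime R4 0.08, Regime R5 0.048, Regime R1 0.145.
With a uniform prior (1/5 each), posterior ∝ likelihood:
  Regime R6: 0.095
  Regime R2: 0.028
  Regime R4: 0.08
  Regime R5: 0.048
  Regime R1: 0.145
Total = 0.396.
P(Regime R2 | evidence) = 0.028 / 0.396 ≈ 0.071.

0.071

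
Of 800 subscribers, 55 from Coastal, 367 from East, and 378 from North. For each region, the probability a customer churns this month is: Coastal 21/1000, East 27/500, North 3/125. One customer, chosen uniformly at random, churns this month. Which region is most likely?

By Bayes' rule, posterior ∝ prior × likelihood:
  Coastal: 0.06875 × 0.021 = 0.00144375
  East: 0.45875 × 0.054 = 0.0247725
  North: 0.4725 × 0.024 = 0.01134
Normalizing constant = 0.03755625.
Largest term belongs to East, so East is most probable.

East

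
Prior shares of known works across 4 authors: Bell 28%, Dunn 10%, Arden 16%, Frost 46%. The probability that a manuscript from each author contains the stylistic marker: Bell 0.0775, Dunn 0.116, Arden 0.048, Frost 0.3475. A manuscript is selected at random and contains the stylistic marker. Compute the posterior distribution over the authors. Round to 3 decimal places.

By Bayes' rule, posterior ∝ prior × likelihood:
  Bell: 0.28 × 0.0775 = 0.0217
  Dunn: 0.1 × 0.116 = 0.0116
  Arden: 0.16 × 0.048 = 0.00768
  Frost: 0.46 × 0.3475 = 0.15985
Sum = 0.20083.
P(Bell | marker) = 0.0217/0.20083 ≈ 0.108
P(Dunn | marker) = 0.0116/0.20083 ≈ 0.058
P(Arden | marker) = 0.00768/0.20083 ≈ 0.038
P(Frost | marker) = 0.15985/0.20083 ≈ 0.796

Bell 0.108, Dunn 0.058, Arden 0.038, Frost 0.796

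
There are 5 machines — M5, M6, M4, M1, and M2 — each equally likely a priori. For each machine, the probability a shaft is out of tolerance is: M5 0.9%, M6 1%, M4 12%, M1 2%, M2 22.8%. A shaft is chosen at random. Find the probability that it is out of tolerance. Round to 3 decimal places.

With a uniform prior (1/5 each), posterior ∝ likelihood:
  M5: 0.009
  M6: 0.01
  M4: 0.12
  M1: 0.02
  M2: 0.228
P(oversize) = (1/5) × (0.009 + 0.01 + 0.12 + 0.02 + 0.228) = 0.387/5 ≈ 0.077.

0.077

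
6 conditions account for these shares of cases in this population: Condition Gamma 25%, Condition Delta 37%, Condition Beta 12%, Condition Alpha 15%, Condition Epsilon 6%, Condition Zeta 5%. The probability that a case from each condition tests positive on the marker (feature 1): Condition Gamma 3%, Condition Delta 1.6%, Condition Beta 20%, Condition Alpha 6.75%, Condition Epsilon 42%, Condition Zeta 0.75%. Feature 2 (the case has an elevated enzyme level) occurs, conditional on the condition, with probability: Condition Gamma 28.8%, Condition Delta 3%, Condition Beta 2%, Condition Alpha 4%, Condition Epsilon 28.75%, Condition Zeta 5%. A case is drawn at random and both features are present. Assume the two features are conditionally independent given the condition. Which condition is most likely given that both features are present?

Unnormalized posteriors (prior × likelihood):
  Condition Gamma: 0.25 × 0.03 × 0.288 = 0.00216
  Condition Delta: 0.37 × 0.016 × 0.03 = 0.0001776
  Condition Beta: 0.12 × 0.2 × 0.02 = 0.00048
  Condition Alpha: 0.15 × 0.0675 × 0.04 = 0.000405
  Condition Epsilon: 0.06 × 0.42 × 0.2875 = 0.007245
  Condition Zeta: 0.05 × 0.0075 × 0.05 = 0.00001875
Total = 0.01048635.
Largest term belongs to Condition Epsilon, so Condition Epsilon is most probable.

Condition Epsilon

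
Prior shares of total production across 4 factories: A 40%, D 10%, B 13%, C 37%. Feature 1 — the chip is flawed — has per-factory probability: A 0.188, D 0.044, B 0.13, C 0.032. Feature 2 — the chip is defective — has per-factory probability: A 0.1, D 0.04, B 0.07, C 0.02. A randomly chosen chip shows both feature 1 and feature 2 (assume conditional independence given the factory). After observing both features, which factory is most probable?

Unnormalized posteriors (prior × likelihood):
  A: 0.4 × 0.188 × 0.1 = 0.00752
  D: 0.1 × 0.044 × 0.04 = 0.000176
  B: 0.13 × 0.13 × 0.07 = 0.001183
  C: 0.37 × 0.032 × 0.02 = 0.0002368
Sum = 0.0091158.
Largest term belongs to A, so A is most probable.

A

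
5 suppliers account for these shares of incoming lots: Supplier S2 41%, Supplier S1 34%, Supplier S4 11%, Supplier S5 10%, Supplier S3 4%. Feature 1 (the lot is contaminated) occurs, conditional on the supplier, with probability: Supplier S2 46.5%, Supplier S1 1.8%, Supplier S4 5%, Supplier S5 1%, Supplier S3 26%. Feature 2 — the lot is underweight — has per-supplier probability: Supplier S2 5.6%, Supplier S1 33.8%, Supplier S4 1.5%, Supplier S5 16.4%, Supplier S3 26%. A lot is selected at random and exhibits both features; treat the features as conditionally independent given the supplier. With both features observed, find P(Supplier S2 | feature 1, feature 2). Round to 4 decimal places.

Unnormalized posteriors (prior × likelihood):
  Supplier S2: 0.41 × 0.465 × 0.056 = 0.0106764
  Supplier S1: 0.34 × 0.018 × 0.338 = 0.00206856
  Supplier S4: 0.11 × 0.05 × 0.015 = 0.0000825
  Supplier S5: 0.1 × 0.01 × 0.164 = 0.000164
  Supplier S3: 0.04 × 0.26 × 0.26 = 0.002704
Normalizing constant = 0.01569546.
P(Supplier S2 | evidence) = 0.0106764 / 0.01569546 ≈ 0.6802.

0.6802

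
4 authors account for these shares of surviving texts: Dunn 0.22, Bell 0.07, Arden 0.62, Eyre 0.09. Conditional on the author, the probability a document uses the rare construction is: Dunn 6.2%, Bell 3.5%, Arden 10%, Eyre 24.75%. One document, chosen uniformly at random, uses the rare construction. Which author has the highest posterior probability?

Arden

Compute prior × likelihood for every hypothesis:
  Dunn: 0.22 × 0.062 = 0.01364
  Bell: 0.07 × 0.035 = 0.00245
  Arden: 0.62 × 0.1 = 0.062
  Eyre: 0.09 × 0.2475 = 0.022275
Normalizing constant = 0.100365.
Largest term belongs to Arden, so Arden is most probable.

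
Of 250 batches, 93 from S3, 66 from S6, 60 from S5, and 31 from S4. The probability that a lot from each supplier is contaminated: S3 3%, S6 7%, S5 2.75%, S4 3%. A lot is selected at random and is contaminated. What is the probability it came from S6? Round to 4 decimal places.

Unnormalized posteriors (prior × likelihood):
  S3: 0.372 × 0.03 = 0.01116
  S6: 0.264 × 0.07 = 0.01848
  S5: 0.24 × 0.0275 = 0.0066
  S4: 0.124 × 0.03 = 0.00372
Normalizing constant = 0.03996.
P(S6 | evidence) = 0.01848 / 0.03996 ≈ 0.4625.

0.4625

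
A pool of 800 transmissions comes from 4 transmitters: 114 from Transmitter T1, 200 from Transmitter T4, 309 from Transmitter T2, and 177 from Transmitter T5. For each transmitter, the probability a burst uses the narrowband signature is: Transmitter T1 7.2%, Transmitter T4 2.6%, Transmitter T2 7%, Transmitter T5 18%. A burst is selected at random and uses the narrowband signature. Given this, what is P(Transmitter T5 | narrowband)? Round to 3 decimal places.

0.476

By Bayes' rule, posterior ∝ prior × likelihood:
  Transmitter T1: 0.1425 × 0.072 = 0.01026
  Transmitter T4: 0.25 × 0.026 = 0.0065
  Transmitter T2: 0.38625 × 0.07 = 0.0270375
  Transmitter T5: 0.22125 × 0.18 = 0.039825
Sum = 0.0836225.
P(Transmitter T5 | evidence) = 0.039825 / 0.0836225 ≈ 0.476.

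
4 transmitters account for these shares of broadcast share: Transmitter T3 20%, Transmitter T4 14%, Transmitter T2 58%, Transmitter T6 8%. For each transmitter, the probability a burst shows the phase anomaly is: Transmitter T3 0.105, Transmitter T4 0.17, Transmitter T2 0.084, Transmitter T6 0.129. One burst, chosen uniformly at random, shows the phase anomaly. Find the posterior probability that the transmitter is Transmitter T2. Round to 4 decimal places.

By Bayes' rule, posterior ∝ prior × likelihood:
  Transmitter T3: 0.2 × 0.105 = 0.021
  Transmitter T4: 0.14 × 0.17 = 0.0238
  Transmitter T2: 0.58 × 0.084 = 0.04872
  Transmitter T6: 0.08 × 0.129 = 0.01032
Sum = 0.10384.
P(Transmitter T2 | evidence) = 0.04872 / 0.10384 ≈ 0.4692.

0.4692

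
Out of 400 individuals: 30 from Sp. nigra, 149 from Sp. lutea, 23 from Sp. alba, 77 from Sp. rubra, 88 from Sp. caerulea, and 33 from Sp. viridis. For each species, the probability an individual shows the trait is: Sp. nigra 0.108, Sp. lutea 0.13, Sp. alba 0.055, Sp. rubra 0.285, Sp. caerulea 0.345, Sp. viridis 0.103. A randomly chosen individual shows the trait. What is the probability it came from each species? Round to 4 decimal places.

Sp. nigra 0.0407, Sp. lutea 0.2434, Sp. alba 0.0159, Sp. rubra 0.2758, Sp. caerulea 0.3815, Sp. viridis 0.0427

Compute prior × likelihood for every hypothesis:
  Sp. nigra: 0.075 × 0.108 = 0.0081
  Sp. lutea: 0.3725 × 0.13 = 0.048425
  Sp. alba: 0.0575 × 0.055 = 0.0031625
  Sp. rubra: 0.1925 × 0.285 = 0.0548625
  Sp. caerulea: 0.22 × 0.345 = 0.0759
  Sp. viridis: 0.0825 × 0.103 = 0.0084975
Sum = 0.1989475.
P(Sp. nigra | trait) = 0.0081/0.1989475 ≈ 0.0407
P(Sp. lutea | trait) = 0.048425/0.1989475 ≈ 0.2434
P(Sp. alba | trait) = 0.0031625/0.1989475 ≈ 0.0159
P(Sp. rubra | trait) = 0.0548625/0.1989475 ≈ 0.2758
P(Sp. caerulea | trait) = 0.0759/0.1989475 ≈ 0.3815
P(Sp. viridis | trait) = 0.0084975/0.1989475 ≈ 0.0427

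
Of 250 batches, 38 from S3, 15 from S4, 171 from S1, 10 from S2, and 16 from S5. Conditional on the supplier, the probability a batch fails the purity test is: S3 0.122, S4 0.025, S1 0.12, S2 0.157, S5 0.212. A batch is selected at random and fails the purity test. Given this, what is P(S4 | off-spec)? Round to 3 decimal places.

Unnormalized posteriors (prior × likelihood):
  S3: 0.152 × 0.122 = 0.018544
  S4: 0.06 × 0.025 = 0.0015
  S1: 0.684 × 0.12 = 0.08208
  S2: 0.04 × 0.157 = 0.00628
  S5: 0.064 × 0.212 = 0.013568
Normalizing constant = 0.121972.
P(S4 | evidence) = 0.0015 / 0.121972 ≈ 0.012.

0.012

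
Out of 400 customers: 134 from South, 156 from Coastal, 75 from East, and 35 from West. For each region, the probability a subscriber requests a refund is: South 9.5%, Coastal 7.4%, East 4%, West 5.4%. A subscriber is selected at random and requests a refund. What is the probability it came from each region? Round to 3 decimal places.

Prior × likelihood for each hypothesis:
  South: 0.335 × 0.095 = 0.031825
  Coastal: 0.39 × 0.074 = 0.02886
  East: 0.1875 × 0.04 = 0.0075
  West: 0.0875 × 0.054 = 0.004725
Normalizing constant = 0.07291.
P(South | refund) = 0.031825/0.07291 ≈ 0.436
P(Coastal | refund) = 0.02886/0.07291 ≈ 0.396
P(East | refund) = 0.0075/0.07291 ≈ 0.103
P(West | refund) = 0.004725/0.07291 ≈ 0.065
(Check: 0.436+0.396+0.103+0.065 = 1.000.)

South 0.436, Coastal 0.396, East 0.103, West 0.065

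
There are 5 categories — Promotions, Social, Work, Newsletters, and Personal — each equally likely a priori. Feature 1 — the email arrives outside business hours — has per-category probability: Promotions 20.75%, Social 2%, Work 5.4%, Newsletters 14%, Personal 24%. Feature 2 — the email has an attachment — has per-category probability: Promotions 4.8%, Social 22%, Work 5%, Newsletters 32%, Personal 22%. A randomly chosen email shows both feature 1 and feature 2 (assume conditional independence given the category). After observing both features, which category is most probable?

Personal

With a uniform prior (1/5 each), posterior ∝ likelihood:
  Promotions: 0.2075 × 0.048 = 0.00996
  Social: 0.02 × 0.22 = 0.0044
  Work: 0.054 × 0.05 = 0.0027
  Newsletters: 0.14 × 0.32 = 0.0448
  Personal: 0.24 × 0.22 = 0.0528
Normalizing constant = 0.11466.
Largest term belongs to Personal, so Personal is most probable.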